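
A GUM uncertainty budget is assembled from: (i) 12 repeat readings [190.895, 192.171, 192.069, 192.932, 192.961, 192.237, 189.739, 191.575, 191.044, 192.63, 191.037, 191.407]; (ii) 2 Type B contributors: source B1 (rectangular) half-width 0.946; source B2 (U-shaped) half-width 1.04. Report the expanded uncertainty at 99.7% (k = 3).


mean = (190.895 + 192.171 + 192.069 + 192.932 + 192.961 + 192.237 + 189.739 + 191.575 + 191.044 + 192.63 + 191.037 + 191.407) / 12 = 191.72475
s = sqrt(sum((x - mean)^2)/(n-1)) = 0.95711642
u_A = s / sqrt(n) = 0.95711642 / sqrt(12) = 0.27629571
u_B1 = 0.946 / sqrt(3) = 0.54617335
u_B2 = 1.04 / sqrt(2) = 0.73539105
uc = sqrt(0.27629571^2 + 0.54617335^2 + 0.73539105^2) = 0.95678871
U = k * uc = 3 * 0.95678871
U = 2.8704

2.8704


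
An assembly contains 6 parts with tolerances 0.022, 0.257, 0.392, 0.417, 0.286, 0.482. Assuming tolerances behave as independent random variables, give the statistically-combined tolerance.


RSS = sqrt(0.022^2 + 0.257^2 + 0.392^2 + 0.417^2 + 0.286^2 + 0.482^2)
= sqrt(0.708206)
= 0.8415

0.8415


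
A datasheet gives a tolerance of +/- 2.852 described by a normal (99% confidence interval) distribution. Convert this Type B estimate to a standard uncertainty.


u_B = half_width / 2.576
u_B = 2.852 / 2.576
u_B = 1.1071

1.1071


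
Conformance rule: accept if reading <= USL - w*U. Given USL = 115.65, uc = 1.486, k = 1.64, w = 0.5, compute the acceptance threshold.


U = k * uc = 1.64 * 1.486 = 2.43704
guard band g = w * U = 0.5 * 2.43704 = 1.21852
AL = USL - g = 115.65 - 1.21852
AL = 114.4315

114.4315


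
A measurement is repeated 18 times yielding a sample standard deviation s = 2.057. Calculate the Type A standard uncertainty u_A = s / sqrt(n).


u_A = s / sqrt(n)
u_A = 2.057 / sqrt(18)
u_A = 2.057 / 4.2426407
u_A = 0.4848

0.4848


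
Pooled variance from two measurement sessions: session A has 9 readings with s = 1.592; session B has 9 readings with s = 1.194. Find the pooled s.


s_p = sqrt(((n1-1)*s1^2 + (n2-1)*s2^2) / (n1+n2-2))
numerator = (9-1)*1.592^2 + (9-1)*1.194^2 = 20.275712 + 11.405088 = 31.6808
denominator = 9 + 9 - 2 = 16
s_p^2 = 31.6808 / 16 = 1.98005
s_p = sqrt(1.98005) = 1.4071

1.4071


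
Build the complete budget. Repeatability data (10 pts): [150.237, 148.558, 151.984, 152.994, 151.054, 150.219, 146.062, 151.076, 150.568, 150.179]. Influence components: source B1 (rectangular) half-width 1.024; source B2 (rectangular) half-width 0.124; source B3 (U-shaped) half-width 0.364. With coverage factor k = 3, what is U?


mean = (150.237 + 148.558 + 151.984 + 152.994 + 151.054 + 150.219 + 146.062 + 151.076 + 150.568 + 150.179) / 10 = 150.2931
s = sqrt(sum((x - mean)^2)/(n-1)) = 1.8960752
u_A = s / sqrt(n) = 1.8960752 / sqrt(10) = 0.59959162
u_B1 = 1.024 / sqrt(3) = 0.59120668
u_B2 = 0.124 / sqrt(3) = 0.071591433
u_B3 = 0.364 / sqrt(2) = 0.25738687
uc = sqrt(0.59959162^2 + 0.59120668^2 + 0.071591433^2 + 0.25738687^2) = 0.88340748
U = k * uc = 3 * 0.88340748
U = 2.6502

2.6502


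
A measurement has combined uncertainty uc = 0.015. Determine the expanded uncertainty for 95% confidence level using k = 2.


U = k * uc
U = 2 * 0.015
U = 0.0300

0.0300


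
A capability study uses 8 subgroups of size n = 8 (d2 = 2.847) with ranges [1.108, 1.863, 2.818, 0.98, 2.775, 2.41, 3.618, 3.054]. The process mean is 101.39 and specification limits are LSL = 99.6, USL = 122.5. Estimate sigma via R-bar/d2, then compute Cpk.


R_bar = (1.108 + 1.863 + 2.818 + 0.98 + 2.775 + 2.41 + 3.618 + 3.054) / 8 = 2.32825
sigma = R_bar / d2 = 2.32825 / 2.847 = 0.81779066
Cp = (USL - LSL)/(6*sigma) = (122.5 - 99.6)/(6*0.81779066) = 4.6670
Cpu = (122.5 - 101.39)/(3*0.81779066) = 8.6045
Cpl = (101.39 - 99.6)/(3*0.81779066) = 0.7296
Cpk = min(Cpu, Cpl) = 0.7296

0.7296


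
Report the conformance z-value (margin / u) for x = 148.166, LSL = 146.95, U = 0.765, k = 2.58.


u = U / k = 0.765 / 2.58 = 0.29651163
margin = |LSL - x| = |146.95 - 148.166| = 1.216
z = margin / u = 1.216 / 0.29651163
z = 4.1010

4.1010


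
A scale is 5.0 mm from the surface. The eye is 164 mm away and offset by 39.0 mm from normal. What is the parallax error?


error = h * offset / d
= 5.0 * 39.0 / 164
= 1.1890

1.1890


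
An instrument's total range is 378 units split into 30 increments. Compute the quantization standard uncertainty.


resolution = range / divisions
resolution = 378 / 30 = 12.6
u_res = resolution / (2*sqrt(3))
u_res = 12.6 / 3.4641016
u_res = 3.6373

3.6373


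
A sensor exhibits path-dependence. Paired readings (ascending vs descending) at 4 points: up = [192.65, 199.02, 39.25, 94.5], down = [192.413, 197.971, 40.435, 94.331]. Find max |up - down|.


|192.65 - 192.413| = 0.2370
|199.02 - 197.971| = 1.0490
|39.25 - 40.435| = 1.1850
|94.5 - 94.331| = 0.1690
hysteresis = max(diffs) = 1.1850

1.1850


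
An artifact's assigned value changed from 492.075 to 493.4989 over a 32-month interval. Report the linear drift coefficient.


rate = (v2 - v1) / months
= (493.4989 - 492.075) / 32
= 1.4239 / 32
= 0.0445

0.0445


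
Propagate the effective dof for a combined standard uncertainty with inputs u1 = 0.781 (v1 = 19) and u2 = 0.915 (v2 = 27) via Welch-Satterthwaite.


uc = sqrt(u1^2 + u2^2) = sqrt(0.781^2 + 0.915^2) = 1.2029904
v_eff = uc^4 / (u1^4/v1 + u2^4/v2)
= 1.2029904^4 / (0.781^4/19 + 0.915^4/27)
= 2.094347 / 0.045542658
v_eff = 45.9865

45.9865


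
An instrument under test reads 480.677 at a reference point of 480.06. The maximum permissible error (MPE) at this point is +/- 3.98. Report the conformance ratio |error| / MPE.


e = indication - reference = 480.677 - 480.06 = 0.6170
|e| = 0.6170
ratio = |e| / MPE = 0.6170 / 3.98
ratio = 0.1550

0.1550


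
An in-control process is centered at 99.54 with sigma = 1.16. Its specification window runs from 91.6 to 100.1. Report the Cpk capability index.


Cpu = (USL - mean) / (3*sigma) = (100.1 - 99.54) / (3*1.16) = 0.1609
Cpl = (mean - LSL) / (3*sigma) = (99.54 - 91.6) / (3*1.16) = 2.2816
Cpk = min(Cpu, Cpl) = 0.1609

0.1609


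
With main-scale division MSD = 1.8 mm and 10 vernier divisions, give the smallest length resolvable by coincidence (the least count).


LC = MSD / n_div
= 1.8 / 10
= 0.1800

0.1800


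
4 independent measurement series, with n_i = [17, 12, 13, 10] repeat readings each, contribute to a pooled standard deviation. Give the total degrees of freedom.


nu = sum_i (n_i - 1)
nu = ((17 - 1) + (12 - 1) + (13 - 1) + (10 - 1))
nu = 16 + 11 + 12 + 9
nu = 48

48


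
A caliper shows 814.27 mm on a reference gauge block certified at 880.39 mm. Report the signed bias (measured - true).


Systematic error = measured - true
= 814.27 - 880.39
= -66.1200

-66.1200


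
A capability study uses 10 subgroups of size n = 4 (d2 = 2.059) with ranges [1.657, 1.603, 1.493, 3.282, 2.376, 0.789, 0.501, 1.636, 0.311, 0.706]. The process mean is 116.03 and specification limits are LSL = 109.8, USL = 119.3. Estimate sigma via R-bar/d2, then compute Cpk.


R_bar = (1.657 + 1.603 + 1.493 + 3.282 + 2.376 + 0.789 + 0.501 + 1.636 + 0.311 + 0.706) / 10 = 1.4354
sigma = R_bar / d2 = 1.4354 / 2.059 = 0.69713453
Cp = (USL - LSL)/(6*sigma) = (119.3 - 109.8)/(6*0.69713453) = 2.2712
Cpu = (119.3 - 116.03)/(3*0.69713453) = 1.5635
Cpl = (116.03 - 109.8)/(3*0.69713453) = 2.9789
Cpk = min(Cpu, Cpl) = 1.5635

1.5635


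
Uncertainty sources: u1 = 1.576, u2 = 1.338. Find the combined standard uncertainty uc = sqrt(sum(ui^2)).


uc = sqrt(1.576^2 + 1.338^2)
uc = sqrt(4.27402)
uc = 2.0674

2.0674


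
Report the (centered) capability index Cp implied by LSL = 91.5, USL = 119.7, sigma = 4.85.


Cp = (USL - LSL) / (6 * sigma)
= (119.7 - 91.5) / (6 * 4.85)
= 28.2000 / 29.1000
= 0.9691

0.9691


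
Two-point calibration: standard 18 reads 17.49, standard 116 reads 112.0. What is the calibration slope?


slope = (y2 - y1) / (x2 - x1)
= (112.0 - 17.49) / (116 - 18)
= 94.5100 / 98
= 0.9644

0.9644


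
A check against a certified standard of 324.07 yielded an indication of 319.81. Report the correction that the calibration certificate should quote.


Correction = standard - reading
= 324.07 - 319.81
= 4.2600

4.2600


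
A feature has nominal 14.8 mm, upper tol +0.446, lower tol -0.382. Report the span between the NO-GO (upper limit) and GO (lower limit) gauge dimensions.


GO = nominal - lower_tol (smallest hole = maximum material condition)
GO = 14.8 - 0.382 = 14.418
NO-GO = nominal + upper_tol (largest hole = least material condition)
NO-GO = 14.8 + 0.446 = 15.246
spread = NO-GO - GO = 15.246 - 14.418 = 0.8280

0.8280


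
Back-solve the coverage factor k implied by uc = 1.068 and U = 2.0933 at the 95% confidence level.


k = U / uc
k = 2.0933 / 1.068
k = 1.96

1.96


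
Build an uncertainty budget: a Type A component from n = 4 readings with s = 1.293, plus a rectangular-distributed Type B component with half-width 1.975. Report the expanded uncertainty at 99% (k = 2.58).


u_A = s / sqrt(n) = 1.293 / sqrt(4) = 0.6465
u_B = half_width / sqrt(3) = 1.975 / sqrt(3) = 1.1402668
uc = sqrt(u_A^2 + u_B^2) = sqrt(0.6465^2 + 1.1402668^2) = 1.3107901
U = k * uc = 2.58 * 1.3107901
U = 3.3818

3.3818


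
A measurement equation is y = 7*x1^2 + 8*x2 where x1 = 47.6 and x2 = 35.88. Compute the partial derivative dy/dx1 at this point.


y = 7*x1^2 + 8*x2
dy/dx1 = 2*7*x1
Evaluate at x1 = 47.6: c1 = 14 * 47.6
c1 = 666.4000

666.4000


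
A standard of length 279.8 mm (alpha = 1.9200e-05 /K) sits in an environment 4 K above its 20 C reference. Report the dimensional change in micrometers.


dL = L * alpha * dT
= 279.8 * 1.9200e-05 * 4
= 0.0214886 mm
dL_um = 0.0214886 * 1000 = 21.4886 um

21.4886


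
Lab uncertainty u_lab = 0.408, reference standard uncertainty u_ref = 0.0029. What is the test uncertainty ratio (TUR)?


TUR = u_lab / u_ref
= 0.408 / 0.0029
= 140.6897

140.6897


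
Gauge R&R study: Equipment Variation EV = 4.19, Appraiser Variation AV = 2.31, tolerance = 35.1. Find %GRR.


GRR = sqrt(EV^2 + AV^2) = sqrt(4.19^2 + 2.31^2) = 4.7845794
%GRR = GRR / tol * 100 = 4.7845794 / 35.1 * 100
%GRR = 13.6313

13.6313


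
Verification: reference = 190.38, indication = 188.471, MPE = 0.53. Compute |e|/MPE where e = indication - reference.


e = indication - reference = 188.471 - 190.38 = -1.9090
|e| = 1.9090
ratio = |e| / MPE = 1.9090 / 0.53
ratio = 3.6019

3.6019


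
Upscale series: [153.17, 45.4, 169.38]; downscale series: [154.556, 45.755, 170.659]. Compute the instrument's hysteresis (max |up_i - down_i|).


|153.17 - 154.556| = 1.3860
|45.4 - 45.755| = 0.3550
|169.38 - 170.659| = 1.2790
hysteresis = max(diffs) = 1.3860

1.3860


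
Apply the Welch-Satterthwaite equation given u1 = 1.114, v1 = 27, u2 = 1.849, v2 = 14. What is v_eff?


uc = sqrt(u1^2 + u2^2) = sqrt(1.114^2 + 1.849^2) = 2.1586563
v_eff = uc^4 / (u1^4/v1 + u2^4/v2)
= 2.1586563^4 / (1.114^4/27 + 1.849^4/14)
= 21.713708 / 0.89191112
v_eff = 24.3451

24.3451


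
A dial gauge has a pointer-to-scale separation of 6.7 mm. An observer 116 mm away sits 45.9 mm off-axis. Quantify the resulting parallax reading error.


error = h * offset / d
= 6.7 * 45.9 / 116
= 2.6511

2.6511


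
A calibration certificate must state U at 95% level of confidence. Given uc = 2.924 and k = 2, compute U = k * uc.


U = k * uc
U = 2 * 2.924
U = 5.8480

5.8480


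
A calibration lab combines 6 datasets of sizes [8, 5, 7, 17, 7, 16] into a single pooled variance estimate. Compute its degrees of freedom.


nu = sum_i (n_i - 1)
nu = ((8 - 1) + (5 - 1) + (7 - 1) + (17 - 1) + (7 - 1) + (16 - 1))
nu = 7 + 4 + 6 + 16 + 6 + 15
nu = 54

54


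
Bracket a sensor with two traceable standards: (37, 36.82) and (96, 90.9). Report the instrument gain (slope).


slope = (y2 - y1) / (x2 - x1)
= (90.9 - 36.82) / (96 - 37)
= 54.0800 / 59
= 0.9166

0.9166


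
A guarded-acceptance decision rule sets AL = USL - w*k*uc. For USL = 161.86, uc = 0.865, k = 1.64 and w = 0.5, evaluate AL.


U = k * uc = 1.64 * 0.865 = 1.4186
guard band g = w * U = 0.5 * 1.4186 = 0.7093
AL = USL - g = 161.86 - 0.7093
AL = 161.1507

161.1507


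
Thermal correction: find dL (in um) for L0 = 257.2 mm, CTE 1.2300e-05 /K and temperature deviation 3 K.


dL = L * alpha * dT
= 257.2 * 1.2300e-05 * 3
= 0.0094907 mm
dL_um = 0.0094907 * 1000 = 9.4907 um

9.4907


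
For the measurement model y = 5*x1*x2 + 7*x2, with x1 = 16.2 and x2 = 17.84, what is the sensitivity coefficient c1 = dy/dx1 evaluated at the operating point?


y = 5*x1*x2 + 7*x2
dy/dx1 = 5*x2
Evaluate at x2 = 17.84: c1 = 5 * 17.84
c1 = 89.2000

89.2000


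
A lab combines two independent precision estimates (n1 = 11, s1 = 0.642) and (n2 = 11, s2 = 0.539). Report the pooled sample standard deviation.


s_p = sqrt(((n1-1)*s1^2 + (n2-1)*s2^2) / (n1+n2-2))
numerator = (11-1)*0.642^2 + (11-1)*0.539^2 = 4.12164 + 2.90521 = 7.02685
denominator = 11 + 11 - 2 = 20
s_p^2 = 7.02685 / 20 = 0.3513425
s_p = sqrt(0.3513425) = 0.5927

0.5927


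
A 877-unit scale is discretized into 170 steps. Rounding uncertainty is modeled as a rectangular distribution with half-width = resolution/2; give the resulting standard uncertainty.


resolution = range / divisions
resolution = 877 / 170 = 5.1588235
u_res = resolution / (2*sqrt(3))
u_res = 5.1588235 / 3.4641016
u_res = 1.4892

1.4892


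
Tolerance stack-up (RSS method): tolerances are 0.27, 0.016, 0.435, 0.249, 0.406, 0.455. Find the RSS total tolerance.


RSS = sqrt(0.27^2 + 0.016^2 + 0.435^2 + 0.249^2 + 0.406^2 + 0.455^2)
= sqrt(0.696243)
= 0.8344

0.8344


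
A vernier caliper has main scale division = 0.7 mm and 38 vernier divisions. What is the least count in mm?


LC = MSD / n_div
= 0.7 / 38
= 0.0184

0.0184


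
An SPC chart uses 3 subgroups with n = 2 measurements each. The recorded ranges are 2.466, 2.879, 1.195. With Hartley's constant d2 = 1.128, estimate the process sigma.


R_bar = (2.466 + 2.879 + 1.195) / 3
R_bar = 6.54 / 3 = 2.18
sigma_hat = R_bar / d2 = 2.18 / 1.128 = 1.9326

1.9326


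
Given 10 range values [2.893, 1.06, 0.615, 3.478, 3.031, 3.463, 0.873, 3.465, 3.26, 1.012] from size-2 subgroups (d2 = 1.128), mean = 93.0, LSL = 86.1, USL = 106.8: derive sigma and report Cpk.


R_bar = (2.893 + 1.06 + 0.615 + 3.478 + 3.031 + 3.463 + 0.873 + 3.465 + 3.26 + 1.012) / 10 = 2.315
sigma = R_bar / d2 = 2.315 / 1.128 = 2.052305
Cp = (USL - LSL)/(6*sigma) = (106.8 - 86.1)/(6*2.052305) = 1.6810
Cpu = (106.8 - 93.0)/(3*2.052305) = 2.2414
Cpl = (93.0 - 86.1)/(3*2.052305) = 1.1207
Cpk = min(Cpu, Cpl) = 1.1207

1.1207


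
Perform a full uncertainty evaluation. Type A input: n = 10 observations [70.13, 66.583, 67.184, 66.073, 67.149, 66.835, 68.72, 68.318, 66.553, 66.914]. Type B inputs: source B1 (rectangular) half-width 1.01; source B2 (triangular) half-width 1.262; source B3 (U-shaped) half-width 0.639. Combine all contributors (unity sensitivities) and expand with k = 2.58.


mean = (70.13 + 66.583 + 67.184 + 66.073 + 67.149 + 66.835 + 68.72 + 68.318 + 66.553 + 66.914) / 10 = 67.4459
s = sqrt(sum((x - mean)^2)/(n-1)) = 1.2395277
u_A = s / sqrt(n) = 1.2395277 / sqrt(10) = 0.39197308
u_B1 = 1.01 / sqrt(3) = 0.58312377
u_B2 = 1.262 / sqrt(6) = 0.51520934
u_B3 = 0.639 / sqrt(2) = 0.45184123
uc = sqrt(0.39197308^2 + 0.58312377^2 + 0.51520934^2 + 0.45184123^2) = 0.98146696
U = k * uc = 2.58 * 0.98146696
U = 2.5322

2.5322


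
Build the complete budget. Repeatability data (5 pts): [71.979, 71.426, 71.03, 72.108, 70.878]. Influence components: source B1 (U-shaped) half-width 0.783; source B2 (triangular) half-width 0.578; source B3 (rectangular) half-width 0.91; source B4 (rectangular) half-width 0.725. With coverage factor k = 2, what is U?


mean = (71.979 + 71.426 + 71.03 + 72.108 + 70.878) / 5 = 71.4842
s = sqrt(sum((x - mean)^2)/(n-1)) = 0.55025376
u_A = s / sqrt(n) = 0.55025376 / sqrt(5) = 0.24608096
u_B1 = 0.783 / sqrt(2) = 0.55366461
u_B2 = 0.578 / sqrt(6) = 0.23596751
u_B3 = 0.91 / sqrt(3) = 0.52538874
u_B4 = 0.725 / sqrt(3) = 0.41857895
uc = sqrt(0.24608096^2 + 0.55366461^2 + 0.23596751^2 + 0.52538874^2 + 0.41857895^2) = 0.9348918
U = k * uc = 2 * 0.9348918
U = 1.8698

1.8698


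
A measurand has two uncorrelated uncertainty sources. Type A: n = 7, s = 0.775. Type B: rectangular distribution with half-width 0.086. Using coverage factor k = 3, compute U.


u_A = s / sqrt(n) = 0.775 / sqrt(7) = 0.29292247
u_B = half_width / sqrt(3) = 0.086 / sqrt(3) = 0.049652123
uc = sqrt(u_A^2 + u_B^2) = sqrt(0.29292247^2 + 0.049652123^2) = 0.29710084
U = k * uc = 3 * 0.29710084
U = 0.8913

0.8913


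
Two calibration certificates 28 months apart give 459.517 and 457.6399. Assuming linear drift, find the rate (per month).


rate = (v2 - v1) / months
= (457.6399 - 459.517) / 28
= -1.8771 / 28
= -0.0670

-0.0670


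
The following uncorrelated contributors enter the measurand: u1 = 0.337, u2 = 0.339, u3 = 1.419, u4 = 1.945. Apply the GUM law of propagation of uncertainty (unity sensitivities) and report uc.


uc = sqrt(0.337^2 + 0.339^2 + 1.419^2 + 1.945^2)
uc = sqrt(6.025076)
uc = 2.4546

2.4546


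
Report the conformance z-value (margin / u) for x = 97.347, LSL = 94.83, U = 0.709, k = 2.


u = U / k = 0.709 / 2 = 0.3545
margin = |LSL - x| = |94.83 - 97.347| = 2.517
z = margin / u = 2.517 / 0.3545
z = 7.1001

7.1001


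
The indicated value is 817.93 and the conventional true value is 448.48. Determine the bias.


Systematic error = measured - true
= 817.93 - 448.48
= 369.4500

369.4500


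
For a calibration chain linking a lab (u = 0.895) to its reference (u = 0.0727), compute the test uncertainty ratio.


TUR = u_lab / u_ref
= 0.895 / 0.0727
= 12.3109

12.3109


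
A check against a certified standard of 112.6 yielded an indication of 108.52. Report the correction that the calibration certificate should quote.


Correction = standard - reading
= 112.6 - 108.52
= 4.0800

4.0800


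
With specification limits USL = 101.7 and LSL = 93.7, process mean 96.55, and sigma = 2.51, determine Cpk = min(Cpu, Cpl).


Cpu = (USL - mean) / (3*sigma) = (101.7 - 96.55) / (3*2.51) = 0.6839
Cpl = (mean - LSL) / (3*sigma) = (96.55 - 93.7) / (3*2.51) = 0.3785
Cpk = min(Cpu, Cpl) = 0.3785

0.3785


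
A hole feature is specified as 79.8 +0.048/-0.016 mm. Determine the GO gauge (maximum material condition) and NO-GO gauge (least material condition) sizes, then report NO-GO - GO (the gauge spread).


GO = nominal - lower_tol (smallest hole = maximum material condition)
GO = 79.8 - 0.016 = 79.784
NO-GO = nominal + upper_tol (largest hole = least material condition)
NO-GO = 79.8 + 0.048 = 79.848
spread = NO-GO - GO = 79.848 - 79.784 = 0.0640

0.0640


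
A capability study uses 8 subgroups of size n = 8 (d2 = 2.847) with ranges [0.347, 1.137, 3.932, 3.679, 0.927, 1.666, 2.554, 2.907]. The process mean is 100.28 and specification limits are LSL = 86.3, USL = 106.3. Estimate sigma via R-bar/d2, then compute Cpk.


R_bar = (0.347 + 1.137 + 3.932 + 3.679 + 0.927 + 1.666 + 2.554 + 2.907) / 8 = 2.143625
sigma = R_bar / d2 = 2.143625 / 2.847 = 0.75294169
Cp = (USL - LSL)/(6*sigma) = (106.3 - 86.3)/(6*0.75294169) = 4.4271
Cpu = (106.3 - 100.28)/(3*0.75294169) = 2.6651
Cpl = (100.28 - 86.3)/(3*0.75294169) = 6.1891
Cpk = min(Cpu, Cpl) = 2.6651

2.6651


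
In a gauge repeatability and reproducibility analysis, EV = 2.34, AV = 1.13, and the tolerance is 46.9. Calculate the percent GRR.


GRR = sqrt(EV^2 + AV^2) = sqrt(2.34^2 + 1.13^2) = 2.5985573
%GRR = GRR / tol * 100 = 2.5985573 / 46.9 * 100
%GRR = 5.5406

5.5406


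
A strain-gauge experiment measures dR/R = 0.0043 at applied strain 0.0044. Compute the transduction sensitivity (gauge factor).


GF = (dR/R) / epsilon
= 0.0043 / 0.0044
= 0.9773

0.9773


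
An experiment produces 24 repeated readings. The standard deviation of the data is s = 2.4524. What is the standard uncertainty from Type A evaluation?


u_A = s / sqrt(n)
u_A = 2.4524 / sqrt(24)
u_A = 2.4524 / 4.8989795
u_A = 0.5006

0.5006


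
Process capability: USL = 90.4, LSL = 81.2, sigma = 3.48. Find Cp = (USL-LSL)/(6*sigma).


Cp = (USL - LSL) / (6 * sigma)
= (90.4 - 81.2) / (6 * 3.48)
= 9.2000 / 20.8800
= 0.4406

0.4406


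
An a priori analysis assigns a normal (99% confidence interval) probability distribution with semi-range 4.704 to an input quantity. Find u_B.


u_B = half_width / 2.576
u_B = 4.704 / 2.576
u_B = 1.8261

1.8261


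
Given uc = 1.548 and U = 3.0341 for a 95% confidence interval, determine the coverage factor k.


k = U / uc
k = 3.0341 / 1.548
k = 1.96

1.96


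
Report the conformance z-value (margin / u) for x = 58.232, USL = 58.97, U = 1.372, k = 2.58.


u = U / k = 1.372 / 2.58 = 0.53178295
margin = |USL - x| = |58.97 - 58.232| = 0.738
z = margin / u = 0.738 / 0.53178295
z = 1.3878

1.3878


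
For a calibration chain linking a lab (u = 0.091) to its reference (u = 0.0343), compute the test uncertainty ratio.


TUR = u_lab / u_ref
= 0.091 / 0.0343
= 2.6531

2.6531


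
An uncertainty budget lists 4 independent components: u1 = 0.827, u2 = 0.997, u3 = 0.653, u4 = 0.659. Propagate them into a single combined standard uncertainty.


uc = sqrt(0.827^2 + 0.997^2 + 0.653^2 + 0.659^2)
uc = sqrt(2.538628)
uc = 1.5933

1.5933


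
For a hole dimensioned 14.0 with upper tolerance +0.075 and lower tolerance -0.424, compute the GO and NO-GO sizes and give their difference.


GO = nominal - lower_tol (smallest hole = maximum material condition)
GO = 14.0 - 0.424 = 13.576
NO-GO = nominal + upper_tol (largest hole = least material condition)
NO-GO = 14.0 + 0.075 = 14.075
spread = NO-GO - GO = 14.075 - 13.576 = 0.4990

0.4990


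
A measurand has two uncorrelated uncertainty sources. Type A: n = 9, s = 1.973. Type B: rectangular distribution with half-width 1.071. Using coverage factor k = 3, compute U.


u_A = s / sqrt(n) = 1.973 / sqrt(9) = 0.65766667
u_B = half_width / sqrt(3) = 1.071 / sqrt(3) = 0.61834214
uc = sqrt(u_A^2 + u_B^2) = sqrt(0.65766667^2 + 0.61834214^2) = 0.90270286
U = k * uc = 3 * 0.90270286
U = 2.7081

2.7081


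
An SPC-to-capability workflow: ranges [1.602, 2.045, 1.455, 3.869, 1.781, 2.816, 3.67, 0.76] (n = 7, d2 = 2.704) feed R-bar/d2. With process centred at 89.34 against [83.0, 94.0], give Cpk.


R_bar = (1.602 + 2.045 + 1.455 + 3.869 + 1.781 + 2.816 + 3.67 + 0.76) / 8 = 2.24975
sigma = R_bar / d2 = 2.24975 / 2.704 = 0.83200814
Cp = (USL - LSL)/(6*sigma) = (94.0 - 83.0)/(6*0.83200814) = 2.2035
Cpu = (94.0 - 89.34)/(3*0.83200814) = 1.8670
Cpl = (89.34 - 83.0)/(3*0.83200814) = 2.5400
Cpk = min(Cpu, Cpl) = 1.8670

1.8670


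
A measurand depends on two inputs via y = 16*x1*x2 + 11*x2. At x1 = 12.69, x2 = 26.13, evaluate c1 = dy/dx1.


y = 16*x1*x2 + 11*x2
dy/dx1 = 16*x2
Evaluate at x2 = 26.13: c1 = 16 * 26.13
c1 = 418.0800

418.0800


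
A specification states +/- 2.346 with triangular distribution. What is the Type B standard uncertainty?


u_B = half_width / sqrt(6)
u_B = 2.346 / 2.4494897
u_B = 0.9578

0.9578


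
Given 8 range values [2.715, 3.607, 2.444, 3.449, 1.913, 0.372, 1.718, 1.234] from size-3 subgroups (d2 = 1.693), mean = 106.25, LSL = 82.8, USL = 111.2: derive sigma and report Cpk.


R_bar = (2.715 + 3.607 + 2.444 + 3.449 + 1.913 + 0.372 + 1.718 + 1.234) / 8 = 2.1815
sigma = R_bar / d2 = 2.1815 / 1.693 = 1.2885411
Cp = (USL - LSL)/(6*sigma) = (111.2 - 82.8)/(6*1.2885411) = 3.6734
Cpu = (111.2 - 106.25)/(3*1.2885411) = 1.2805
Cpl = (106.25 - 82.8)/(3*1.2885411) = 6.0663
Cpk = min(Cpu, Cpl) = 1.2805

1.2805


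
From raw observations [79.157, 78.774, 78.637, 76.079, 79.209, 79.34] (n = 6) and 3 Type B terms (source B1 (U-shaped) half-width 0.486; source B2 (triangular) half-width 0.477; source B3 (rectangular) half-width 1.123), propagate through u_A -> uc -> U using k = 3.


mean = (79.157 + 78.774 + 78.637 + 76.079 + 79.209 + 79.34) / 6 = 78.53266667
s = sqrt(sum((x - mean)^2)/(n-1)) = 1.2319589
u_A = s / sqrt(n) = 1.2319589 / sqrt(6) = 0.50294511
u_B1 = 0.486 / sqrt(2) = 0.3436539
u_B2 = 0.477 / sqrt(6) = 0.19473443
u_B3 = 1.123 / sqrt(3) = 0.64836435
uc = sqrt(0.50294511^2 + 0.3436539^2 + 0.19473443^2 + 0.64836435^2) = 0.91068634
U = k * uc = 3 * 0.91068634
U = 2.7321

2.7321


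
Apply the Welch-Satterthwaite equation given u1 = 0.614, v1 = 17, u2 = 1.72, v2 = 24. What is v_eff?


uc = sqrt(u1^2 + u2^2) = sqrt(0.614^2 + 1.72^2) = 1.8263067
v_eff = uc^4 / (u1^4/v1 + u2^4/v2)
= 1.8263067^4 / (0.614^4/17 + 1.72^4/24)
= 11.124868 / 0.37303246
v_eff = 29.8228

29.8228


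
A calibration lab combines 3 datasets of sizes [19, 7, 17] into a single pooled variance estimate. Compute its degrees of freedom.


nu = sum_i (n_i - 1)
nu = ((19 - 1) + (7 - 1) + (17 - 1))
nu = 18 + 6 + 16
nu = 40

40


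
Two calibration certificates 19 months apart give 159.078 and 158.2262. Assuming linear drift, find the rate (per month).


rate = (v2 - v1) / months
= (158.2262 - 159.078) / 19
= -0.8518 / 19
= -0.0448

-0.0448


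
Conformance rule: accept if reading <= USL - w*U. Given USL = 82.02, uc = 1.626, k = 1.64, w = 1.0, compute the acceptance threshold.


U = k * uc = 1.64 * 1.626 = 2.66664
guard band g = w * U = 1.0 * 2.66664 = 2.66664
AL = USL - g = 82.02 - 2.66664
AL = 79.3534

79.3534


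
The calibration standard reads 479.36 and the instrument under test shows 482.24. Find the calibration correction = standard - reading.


Correction = standard - reading
= 479.36 - 482.24
= -2.8800

-2.8800


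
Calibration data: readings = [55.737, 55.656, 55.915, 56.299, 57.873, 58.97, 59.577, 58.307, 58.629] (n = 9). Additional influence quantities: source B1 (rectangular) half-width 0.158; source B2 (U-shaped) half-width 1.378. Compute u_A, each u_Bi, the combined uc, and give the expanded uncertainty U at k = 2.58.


mean = (55.737 + 55.656 + 55.915 + 56.299 + 57.873 + 58.97 + 59.577 + 58.307 + 58.629) / 9 = 57.44033333
s = sqrt(sum((x - mean)^2)/(n-1)) = 1.5399244
u_A = s / sqrt(n) = 1.5399244 / sqrt(9) = 0.51330813
u_B1 = 0.158 / sqrt(3) = 0.091221343
u_B2 = 1.378 / sqrt(2) = 0.97439314
uc = sqrt(0.51330813^2 + 0.091221343^2 + 0.97439314^2) = 1.1051012
U = k * uc = 2.58 * 1.1051012
U = 2.8512

2.8512


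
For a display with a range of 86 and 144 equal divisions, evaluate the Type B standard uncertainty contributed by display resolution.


resolution = range / divisions
resolution = 86 / 144 = 0.59722222
u_res = resolution / (2*sqrt(3))
u_res = 0.59722222 / 3.4641016
u_res = 0.1724

0.1724


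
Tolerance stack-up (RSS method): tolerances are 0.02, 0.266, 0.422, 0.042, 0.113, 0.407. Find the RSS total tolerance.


RSS = sqrt(0.02^2 + 0.266^2 + 0.422^2 + 0.042^2 + 0.113^2 + 0.407^2)
= sqrt(0.429422)
= 0.6553

0.6553


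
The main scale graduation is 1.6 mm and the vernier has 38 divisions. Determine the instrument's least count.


LC = MSD / n_div
= 1.6 / 38
= 0.0421

0.0421


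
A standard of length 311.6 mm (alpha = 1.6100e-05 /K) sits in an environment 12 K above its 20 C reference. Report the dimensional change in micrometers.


dL = L * alpha * dT
= 311.6 * 1.6100e-05 * 12
= 0.0602011 mm
dL_um = 0.0602011 * 1000 = 60.2011 um

60.2011


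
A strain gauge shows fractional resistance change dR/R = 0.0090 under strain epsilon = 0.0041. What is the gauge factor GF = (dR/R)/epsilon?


GF = (dR/R) / epsilon
= 0.0090 / 0.0041
= 2.1951

2.1951


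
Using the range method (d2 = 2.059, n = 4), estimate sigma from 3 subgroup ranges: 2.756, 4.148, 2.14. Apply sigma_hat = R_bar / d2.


R_bar = (2.756 + 4.148 + 2.14) / 3
R_bar = 9.044 / 3 = 3.0146667
sigma_hat = R_bar / d2 = 3.0146667 / 2.059 = 1.4641

1.4641


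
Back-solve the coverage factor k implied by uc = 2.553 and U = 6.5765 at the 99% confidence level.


k = U / uc
k = 6.5765 / 2.553
k = 2.576

2.576


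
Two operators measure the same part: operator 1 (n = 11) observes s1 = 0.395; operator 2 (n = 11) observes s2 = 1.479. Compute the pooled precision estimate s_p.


s_p = sqrt(((n1-1)*s1^2 + (n2-1)*s2^2) / (n1+n2-2))
numerator = (11-1)*0.395^2 + (11-1)*1.479^2 = 1.56025 + 21.87441 = 23.43466
denominator = 11 + 11 - 2 = 20
s_p^2 = 23.43466 / 20 = 1.171733
s_p = sqrt(1.171733) = 1.0825

1.0825


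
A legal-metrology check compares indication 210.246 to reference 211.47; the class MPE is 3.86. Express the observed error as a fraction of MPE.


e = indication - reference = 210.246 - 211.47 = -1.2240
|e| = 1.2240
ratio = |e| / MPE = 1.2240 / 3.86
ratio = 0.3171

0.3171


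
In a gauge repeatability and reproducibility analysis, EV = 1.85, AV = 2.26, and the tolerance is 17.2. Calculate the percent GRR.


GRR = sqrt(EV^2 + AV^2) = sqrt(1.85^2 + 2.26^2) = 2.9206335
%GRR = GRR / tol * 100 = 2.9206335 / 17.2 * 100
%GRR = 16.9804

16.9804


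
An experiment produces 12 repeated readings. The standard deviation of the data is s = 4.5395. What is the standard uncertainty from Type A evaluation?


u_A = s / sqrt(n)
u_A = 4.5395 / sqrt(12)
u_A = 4.5395 / 3.4641016
u_A = 1.3104

1.3104


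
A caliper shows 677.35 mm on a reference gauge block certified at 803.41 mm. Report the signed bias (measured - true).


Systematic error = measured - true
= 677.35 - 803.41
= -126.0600

-126.0600


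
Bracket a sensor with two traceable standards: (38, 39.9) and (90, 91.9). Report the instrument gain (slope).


slope = (y2 - y1) / (x2 - x1)
= (91.9 - 39.9) / (90 - 38)
= 52.0000 / 52
= 1.0000

1.0000


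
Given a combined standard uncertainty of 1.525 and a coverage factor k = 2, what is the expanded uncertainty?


U = k * uc
U = 2 * 1.525
U = 3.0500

3.0500


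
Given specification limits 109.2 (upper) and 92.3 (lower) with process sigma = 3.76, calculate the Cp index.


Cp = (USL - LSL) / (6 * sigma)
= (109.2 - 92.3) / (6 * 3.76)
= 16.9000 / 22.5600
= 0.7491

0.7491


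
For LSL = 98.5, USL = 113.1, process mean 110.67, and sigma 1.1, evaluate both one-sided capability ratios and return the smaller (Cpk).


Cpu = (USL - mean) / (3*sigma) = (113.1 - 110.67) / (3*1.1) = 0.7364
Cpl = (mean - LSL) / (3*sigma) = (110.67 - 98.5) / (3*1.1) = 3.6879
Cpk = min(Cpu, Cpl) = 0.7364

0.7364


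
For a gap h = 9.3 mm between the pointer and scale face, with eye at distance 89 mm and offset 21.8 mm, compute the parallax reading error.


error = h * offset / d
= 9.3 * 21.8 / 89
= 2.2780

2.2780


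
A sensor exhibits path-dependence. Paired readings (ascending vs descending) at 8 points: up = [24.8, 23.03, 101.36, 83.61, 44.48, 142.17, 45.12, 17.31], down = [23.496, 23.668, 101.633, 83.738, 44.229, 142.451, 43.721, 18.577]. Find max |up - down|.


|24.8 - 23.496| = 1.3040
|23.03 - 23.668| = 0.6380
|101.36 - 101.633| = 0.2730
|83.61 - 83.738| = 0.1280
|44.48 - 44.229| = 0.2510
|142.17 - 142.451| = 0.2810
|45.12 - 43.721| = 1.3990
|17.31 - 18.577| = 1.2670
hysteresis = max(diffs) = 1.3990

1.3990


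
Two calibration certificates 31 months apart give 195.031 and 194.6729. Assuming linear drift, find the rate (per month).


rate = (v2 - v1) / months
= (194.6729 - 195.031) / 31
= -0.3581 / 31
= -0.0116

-0.0116


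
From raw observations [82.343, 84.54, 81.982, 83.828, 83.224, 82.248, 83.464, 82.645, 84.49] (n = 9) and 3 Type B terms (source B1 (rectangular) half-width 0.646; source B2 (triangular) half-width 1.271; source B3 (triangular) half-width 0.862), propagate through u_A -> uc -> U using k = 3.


mean = (82.343 + 84.54 + 81.982 + 83.828 + 83.224 + 82.248 + 83.464 + 82.645 + 84.49) / 9 = 83.196
s = sqrt(sum((x - mean)^2)/(n-1)) = 0.95893913
u_A = s / sqrt(n) = 0.95893913 / sqrt(9) = 0.31964638
u_B1 = 0.646 / sqrt(3) = 0.37296827
u_B2 = 1.271 / sqrt(6) = 0.51888358
u_B3 = 0.862 / sqrt(6) = 0.35191003
uc = sqrt(0.31964638^2 + 0.37296827^2 + 0.51888358^2 + 0.35191003^2) = 0.79646719
U = k * uc = 3 * 0.79646719
U = 2.3894

2.3894


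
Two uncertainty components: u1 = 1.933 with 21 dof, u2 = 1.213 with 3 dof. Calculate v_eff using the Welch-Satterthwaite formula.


uc = sqrt(u1^2 + u2^2) = sqrt(1.933^2 + 1.213^2) = 2.2820732
v_eff = uc^4 / (u1^4/v1 + u2^4/v2)
= 2.2820732^4 / (1.933^4/21 + 1.213^4/3)
= 27.121786 / 1.3864684
v_eff = 19.5618

19.5618


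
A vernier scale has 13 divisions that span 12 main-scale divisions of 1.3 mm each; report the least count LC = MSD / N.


LC = MSD / n_div
= 1.3 / 13
= 0.1000

0.1000


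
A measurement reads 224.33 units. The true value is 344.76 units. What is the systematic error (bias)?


Systematic error = measured - true
= 224.33 - 344.76
= -120.4300

-120.4300


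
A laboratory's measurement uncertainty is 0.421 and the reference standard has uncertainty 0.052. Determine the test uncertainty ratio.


TUR = u_lab / u_ref
= 0.421 / 0.052
= 8.0962

8.0962


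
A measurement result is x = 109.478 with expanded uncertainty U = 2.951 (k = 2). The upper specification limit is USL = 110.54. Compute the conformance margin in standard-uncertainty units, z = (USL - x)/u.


u = U / k = 2.951 / 2 = 1.4755
margin = |USL - x| = |110.54 - 109.478| = 1.062
z = margin / u = 1.062 / 1.4755
z = 0.7198

0.7198


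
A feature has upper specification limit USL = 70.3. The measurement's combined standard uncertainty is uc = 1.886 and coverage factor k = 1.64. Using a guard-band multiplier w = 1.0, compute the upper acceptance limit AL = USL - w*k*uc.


U = k * uc = 1.64 * 1.886 = 3.09304
guard band g = w * U = 1.0 * 3.09304 = 3.09304
AL = USL - g = 70.3 - 3.09304
AL = 67.2070

67.2070


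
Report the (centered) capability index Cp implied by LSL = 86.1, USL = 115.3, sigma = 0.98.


Cp = (USL - LSL) / (6 * sigma)
= (115.3 - 86.1) / (6 * 0.98)
= 29.2000 / 5.8800
= 4.9660

4.9660


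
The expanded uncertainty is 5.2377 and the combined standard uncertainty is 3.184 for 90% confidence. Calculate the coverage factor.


k = U / uc
k = 5.2377 / 3.184
k = 1.645

1.645


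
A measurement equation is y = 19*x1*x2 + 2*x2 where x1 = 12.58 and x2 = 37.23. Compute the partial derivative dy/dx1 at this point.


y = 19*x1*x2 + 2*x2
dy/dx1 = 19*x2
Evaluate at x2 = 37.23: c1 = 19 * 37.23
c1 = 707.3700

707.3700


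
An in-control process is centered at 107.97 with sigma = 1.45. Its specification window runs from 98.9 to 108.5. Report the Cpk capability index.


Cpu = (USL - mean) / (3*sigma) = (108.5 - 107.97) / (3*1.45) = 0.1218
Cpl = (mean - LSL) / (3*sigma) = (107.97 - 98.9) / (3*1.45) = 2.0851
Cpk = min(Cpu, Cpl) = 0.1218

0.1218


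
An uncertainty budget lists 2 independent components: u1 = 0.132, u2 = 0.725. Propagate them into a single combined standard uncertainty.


uc = sqrt(0.132^2 + 0.725^2)
uc = sqrt(0.543049)
uc = 0.7369

0.7369


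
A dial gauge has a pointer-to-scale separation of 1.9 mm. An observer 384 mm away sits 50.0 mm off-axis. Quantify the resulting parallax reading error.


error = h * offset / d
= 1.9 * 50.0 / 384
= 0.2474

0.2474


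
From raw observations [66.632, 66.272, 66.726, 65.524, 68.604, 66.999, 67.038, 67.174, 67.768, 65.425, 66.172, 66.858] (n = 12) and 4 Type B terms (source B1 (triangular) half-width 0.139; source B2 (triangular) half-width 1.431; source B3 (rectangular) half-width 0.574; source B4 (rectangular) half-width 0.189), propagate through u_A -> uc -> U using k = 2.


mean = (66.632 + 66.272 + 66.726 + 65.524 + 68.604 + 66.999 + 67.038 + 67.174 + 67.768 + 65.425 + 66.172 + 66.858) / 12 = 66.766
s = sqrt(sum((x - mean)^2)/(n-1)) = 0.88639833
u_A = s / sqrt(n) = 0.88639833 / sqrt(12) = 0.25588116
u_B1 = 0.139 / sqrt(6) = 0.056746512
u_B2 = 1.431 / sqrt(6) = 0.5842033
u_B3 = 0.574 / sqrt(3) = 0.33139905
u_B4 = 0.189 / sqrt(3) = 0.1091192
uc = sqrt(0.25588116^2 + 0.056746512^2 + 0.5842033^2 + 0.33139905^2 + 0.1091192^2) = 0.72919213
U = k * uc = 2 * 0.72919213
U = 1.4584

1.4584


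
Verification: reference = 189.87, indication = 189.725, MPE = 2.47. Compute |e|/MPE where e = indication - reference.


e = indication - reference = 189.725 - 189.87 = -0.1450
|e| = 0.1450
ratio = |e| / MPE = 0.1450 / 2.47
ratio = 0.0587

0.0587


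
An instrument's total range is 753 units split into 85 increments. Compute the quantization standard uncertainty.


resolution = range / divisions
resolution = 753 / 85 = 8.8588235
u_res = resolution / (2*sqrt(3))
u_res = 8.8588235 / 3.4641016
u_res = 2.5573

2.5573


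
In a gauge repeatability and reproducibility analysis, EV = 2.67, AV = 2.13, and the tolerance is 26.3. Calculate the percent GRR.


GRR = sqrt(EV^2 + AV^2) = sqrt(2.67^2 + 2.13^2) = 3.4155234
%GRR = GRR / tol * 100 = 3.4155234 / 26.3 * 100
%GRR = 12.9868

12.9868


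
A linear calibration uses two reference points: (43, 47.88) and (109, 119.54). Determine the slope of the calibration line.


slope = (y2 - y1) / (x2 - x1)
= (119.54 - 47.88) / (109 - 43)
= 71.6600 / 66
= 1.0858

1.0858


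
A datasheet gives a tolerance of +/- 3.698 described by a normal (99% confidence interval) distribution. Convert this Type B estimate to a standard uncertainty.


u_B = half_width / 2.576
u_B = 3.698 / 2.576
u_B = 1.4356

1.4356


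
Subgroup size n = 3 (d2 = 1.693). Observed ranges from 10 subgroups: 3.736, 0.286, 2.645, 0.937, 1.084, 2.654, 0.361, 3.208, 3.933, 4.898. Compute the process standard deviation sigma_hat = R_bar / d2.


R_bar = (3.736 + 0.286 + 2.645 + 0.937 + 1.084 + 2.654 + 0.361 + 3.208 + 3.933 + 4.898) / 10
R_bar = 23.742 / 10 = 2.3742
sigma_hat = R_bar / d2 = 2.3742 / 1.693 = 1.4024

1.4024


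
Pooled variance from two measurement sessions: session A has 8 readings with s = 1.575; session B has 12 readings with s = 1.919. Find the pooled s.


s_p = sqrt(((n1-1)*s1^2 + (n2-1)*s2^2) / (n1+n2-2))
numerator = (8-1)*1.575^2 + (12-1)*1.919^2 = 17.364375 + 40.508171 = 57.872546
denominator = 8 + 12 - 2 = 18
s_p^2 = 57.872546 / 18 = 3.2151414
s_p = sqrt(3.2151414) = 1.7931

1.7931


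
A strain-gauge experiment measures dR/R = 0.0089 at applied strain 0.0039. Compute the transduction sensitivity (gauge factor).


GF = (dR/R) / epsilon
= 0.0089 / 0.0039
= 2.2821

2.2821


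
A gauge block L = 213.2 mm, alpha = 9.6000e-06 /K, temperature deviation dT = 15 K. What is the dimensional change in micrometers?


dL = L * alpha * dT
= 213.2 * 9.6000e-06 * 15
= 0.0307008 mm
dL_um = 0.0307008 * 1000 = 30.7008 um

30.7008


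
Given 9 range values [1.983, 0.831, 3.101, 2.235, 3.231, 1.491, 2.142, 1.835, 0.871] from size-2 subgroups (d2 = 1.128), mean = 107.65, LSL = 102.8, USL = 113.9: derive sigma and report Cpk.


R_bar = (1.983 + 0.831 + 3.101 + 2.235 + 3.231 + 1.491 + 2.142 + 1.835 + 0.871) / 9 = 1.9688889
sigma = R_bar / d2 = 1.9688889 / 1.128 = 1.7454689
Cp = (USL - LSL)/(6*sigma) = (113.9 - 102.8)/(6*1.7454689) = 1.0599
Cpu = (113.9 - 107.65)/(3*1.7454689) = 1.1936
Cpl = (107.65 - 102.8)/(3*1.7454689) = 0.9262
Cpk = min(Cpu, Cpl) = 0.9262

0.9262


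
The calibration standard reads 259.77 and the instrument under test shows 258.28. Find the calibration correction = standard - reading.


Correction = standard - reading
= 259.77 - 258.28
= 1.4900

1.4900


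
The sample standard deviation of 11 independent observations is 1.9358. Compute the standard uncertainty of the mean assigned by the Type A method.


u_A = s / sqrt(n)
u_A = 1.9358 / sqrt(11)
u_A = 1.9358 / 3.3166248
u_A = 0.5837

0.5837


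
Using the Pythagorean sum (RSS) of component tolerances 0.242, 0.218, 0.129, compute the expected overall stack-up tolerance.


RSS = sqrt(0.242^2 + 0.218^2 + 0.129^2)
= sqrt(0.122729)
= 0.3503

0.3503


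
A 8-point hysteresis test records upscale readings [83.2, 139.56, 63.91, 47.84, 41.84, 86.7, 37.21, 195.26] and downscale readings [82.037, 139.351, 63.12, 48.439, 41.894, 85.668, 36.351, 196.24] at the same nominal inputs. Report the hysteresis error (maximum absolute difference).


|83.2 - 82.037| = 1.1630
|139.56 - 139.351| = 0.2090
|63.91 - 63.12| = 0.7900
|47.84 - 48.439| = 0.5990
|41.84 - 41.894| = 0.0540
|86.7 - 85.668| = 1.0320
|37.21 - 36.351| = 0.8590
|195.26 - 196.24| = 0.9800
hysteresis = max(diffs) = 1.1630

1.1630
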